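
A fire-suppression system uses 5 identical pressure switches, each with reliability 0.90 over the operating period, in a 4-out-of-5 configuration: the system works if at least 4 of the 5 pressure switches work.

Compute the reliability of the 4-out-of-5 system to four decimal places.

R = Σ_{i=4}^{5} C(5,i) p^i (1−p)^{5−i} with p = 0.90
C(5,4)·0.90^4·0.10^1 = 0.328050
C(5,5)·0.90^5·0.10^0 = 0.590490
Sum = 0.9185

0.9185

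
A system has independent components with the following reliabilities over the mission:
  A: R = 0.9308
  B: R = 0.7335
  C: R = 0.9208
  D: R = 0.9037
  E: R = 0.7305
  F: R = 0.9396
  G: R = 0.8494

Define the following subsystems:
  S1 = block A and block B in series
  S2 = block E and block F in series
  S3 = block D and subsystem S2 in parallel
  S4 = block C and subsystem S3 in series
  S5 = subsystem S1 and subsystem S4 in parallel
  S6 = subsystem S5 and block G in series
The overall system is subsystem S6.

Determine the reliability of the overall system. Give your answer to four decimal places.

0.8206

Series (A and B): 0.930800 × 0.733500 = 0.682742
Series (E and F): 0.730500 × 0.939600 = 0.686378
Parallel (D and [0.686378]): 1 − (1 − 0.903700)(1 − 0.686378) = 0.969798
Series (C and [0.969798]): 0.920800 × 0.969798 = 0.892990
Parallel ([0.682742] and [0.892990]): 1 − (1 − 0.682742)(1 − 0.892990) = 0.966050
Series ([0.966050] and G): 0.966050 × 0.849400 = 0.8206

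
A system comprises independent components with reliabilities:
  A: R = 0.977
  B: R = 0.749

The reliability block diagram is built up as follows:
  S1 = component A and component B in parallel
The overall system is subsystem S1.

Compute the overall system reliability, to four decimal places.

Parallel (A and B): 1 − (1 − 0.977000)(1 − 0.749000) = 0.9942

0.9942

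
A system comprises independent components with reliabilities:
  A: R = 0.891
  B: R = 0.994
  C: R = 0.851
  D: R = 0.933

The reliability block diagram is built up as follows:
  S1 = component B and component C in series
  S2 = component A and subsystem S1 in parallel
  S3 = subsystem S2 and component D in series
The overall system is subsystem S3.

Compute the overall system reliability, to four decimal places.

0.9173

Series (B and C): 0.994000 × 0.851000 = 0.845894
Parallel (A and [0.845894]): 1 − (1 − 0.891000)(1 − 0.845894) = 0.983202
Series ([0.983202] and D): 0.983202 × 0.933000 = 0.9173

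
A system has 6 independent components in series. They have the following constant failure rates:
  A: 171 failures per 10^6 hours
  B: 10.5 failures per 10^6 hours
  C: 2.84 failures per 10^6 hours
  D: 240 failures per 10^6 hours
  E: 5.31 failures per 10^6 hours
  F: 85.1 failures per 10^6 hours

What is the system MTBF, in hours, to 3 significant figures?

1940

Series of exponential components: λ_sys = Σ λ_i
λ_sys = 0.000171 + 0.0000105 + 0.00000284 + 0.000240 + 0.00000531 + 0.0000851 = 5.1475e-04 /h
MTBF = 1 / λ_sys = 1940 h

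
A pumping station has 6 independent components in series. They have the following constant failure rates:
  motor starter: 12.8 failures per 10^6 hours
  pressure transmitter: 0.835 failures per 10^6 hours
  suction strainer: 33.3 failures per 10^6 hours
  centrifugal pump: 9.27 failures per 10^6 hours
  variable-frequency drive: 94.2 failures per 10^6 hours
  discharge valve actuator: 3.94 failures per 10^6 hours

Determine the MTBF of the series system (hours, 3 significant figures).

Series of exponential components: λ_sys = Σ λ_i
λ_sys = 0.0000128 + 0.000000835 + 0.0000333 + 0.00000927 + 0.0000942 + 0.00000394 = 1.5435e-04 /h
MTBF = 1 / λ_sys = 6480 h

6480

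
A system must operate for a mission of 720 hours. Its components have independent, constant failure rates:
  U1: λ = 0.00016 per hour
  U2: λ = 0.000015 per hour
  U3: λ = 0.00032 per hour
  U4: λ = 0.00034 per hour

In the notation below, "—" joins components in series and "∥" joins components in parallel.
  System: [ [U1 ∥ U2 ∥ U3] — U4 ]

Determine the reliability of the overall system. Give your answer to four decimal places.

0.7827

R(U1) = exp(−0.00016 × 720) = 0.891188
R(U2) = exp(−0.000015 × 720) = 0.989258
R(U3) = exp(−0.00032 × 720) = 0.794216
R(U4) = exp(−0.00034 × 720) = 0.782861
Parallel (U1, U2, and U3): 1 − (1 − 0.891188)(1 − 0.989258)(1 − 0.794216) = 0.999759
Series ([0.999759] and U4): 0.999759 × 0.782861 = 0.7827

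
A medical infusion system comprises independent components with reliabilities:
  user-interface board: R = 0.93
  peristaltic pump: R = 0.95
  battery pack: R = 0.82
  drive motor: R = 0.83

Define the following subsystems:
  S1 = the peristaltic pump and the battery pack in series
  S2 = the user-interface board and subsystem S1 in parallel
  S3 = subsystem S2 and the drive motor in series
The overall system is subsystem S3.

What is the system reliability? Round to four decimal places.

Series (peristaltic pump and battery pack): 0.950000 × 0.820000 = 0.779000
Parallel (user-interface board and [0.779000]): 1 − (1 − 0.930000)(1 − 0.779000) = 0.984530
Series ([0.984530] and drive motor): 0.984530 × 0.830000 = 0.8172

0.8172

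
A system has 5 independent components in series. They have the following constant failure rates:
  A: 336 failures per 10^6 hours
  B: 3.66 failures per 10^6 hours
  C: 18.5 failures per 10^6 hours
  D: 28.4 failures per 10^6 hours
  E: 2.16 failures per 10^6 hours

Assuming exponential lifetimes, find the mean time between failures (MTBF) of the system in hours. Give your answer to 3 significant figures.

2570

Series of exponential components: λ_sys = Σ λ_i
λ_sys = 0.000336 + 0.00000366 + 0.0000185 + 0.0000284 + 0.00000216 = 3.8872e-04 /h
MTBF = 1 / λ_sys = 2570 h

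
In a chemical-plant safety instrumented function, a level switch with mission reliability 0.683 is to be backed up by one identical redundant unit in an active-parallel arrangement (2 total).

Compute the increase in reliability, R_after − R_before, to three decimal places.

0.217

R_before = 0.683
R_after = 1 − (1 − 0.683)^2 = 0.900
ΔR = 0.900 − 0.683 = 0.217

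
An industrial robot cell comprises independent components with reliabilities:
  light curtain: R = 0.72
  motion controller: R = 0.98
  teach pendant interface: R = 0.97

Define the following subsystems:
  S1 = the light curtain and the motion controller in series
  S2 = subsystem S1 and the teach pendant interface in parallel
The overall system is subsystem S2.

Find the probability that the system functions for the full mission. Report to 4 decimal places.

0.9912

Series (light curtain and motion controller): 0.720000 × 0.980000 = 0.705600
Parallel ([0.705600] and teach pendant interface): 1 − (1 − 0.705600)(1 − 0.970000) = 0.9912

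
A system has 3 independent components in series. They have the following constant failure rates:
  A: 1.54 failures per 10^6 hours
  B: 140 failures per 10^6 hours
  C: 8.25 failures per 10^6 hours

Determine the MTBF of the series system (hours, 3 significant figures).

6680

Series of exponential components: λ_sys = Σ λ_i
λ_sys = 0.00000154 + 0.000140 + 0.00000825 = 1.4979e-04 /h
MTBF = 1 / λ_sys = 6680 h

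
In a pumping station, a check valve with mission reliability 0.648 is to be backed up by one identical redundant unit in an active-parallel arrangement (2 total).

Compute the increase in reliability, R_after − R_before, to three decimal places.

0.228

R_before = 0.648
R_after = 1 − (1 − 0.648)^2 = 0.876
ΔR = 0.876 − 0.648 = 0.228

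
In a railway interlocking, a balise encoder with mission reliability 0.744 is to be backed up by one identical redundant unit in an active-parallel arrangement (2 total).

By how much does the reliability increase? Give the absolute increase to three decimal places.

0.190

R_before = 0.744
R_after = 1 − (1 − 0.744)^2 = 0.934
ΔR = 0.934 − 0.744 = 0.190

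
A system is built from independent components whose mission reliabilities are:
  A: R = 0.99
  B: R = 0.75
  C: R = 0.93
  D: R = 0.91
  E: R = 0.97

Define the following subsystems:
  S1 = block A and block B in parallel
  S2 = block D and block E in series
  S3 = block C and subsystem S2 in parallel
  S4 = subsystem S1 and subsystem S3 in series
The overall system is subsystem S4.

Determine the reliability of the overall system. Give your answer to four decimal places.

Parallel (A and B): 1 − (1 − 0.990000)(1 − 0.750000) = 0.997500
Series (D and E): 0.910000 × 0.970000 = 0.882700
Parallel (C and [0.882700]): 1 − (1 − 0.930000)(1 − 0.882700) = 0.991789
Series ([0.997500] and [0.991789]): 0.997500 × 0.991789 = 0.9893

0.9893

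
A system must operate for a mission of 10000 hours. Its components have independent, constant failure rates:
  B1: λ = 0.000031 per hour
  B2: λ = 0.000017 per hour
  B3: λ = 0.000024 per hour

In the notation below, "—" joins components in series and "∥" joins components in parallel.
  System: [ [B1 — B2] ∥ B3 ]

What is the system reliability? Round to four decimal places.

R(B1) = exp(−0.000031 × 10000) = 0.733447
R(B2) = exp(−0.000017 × 10000) = 0.843665
R(B3) = exp(−0.000024 × 10000) = 0.786628
Series (B1 and B2): 0.733447 × 0.843665 = 0.618784
Parallel ([0.618784] and B3): 1 − (1 − 0.618784)(1 − 0.786628) = 0.9187

0.9187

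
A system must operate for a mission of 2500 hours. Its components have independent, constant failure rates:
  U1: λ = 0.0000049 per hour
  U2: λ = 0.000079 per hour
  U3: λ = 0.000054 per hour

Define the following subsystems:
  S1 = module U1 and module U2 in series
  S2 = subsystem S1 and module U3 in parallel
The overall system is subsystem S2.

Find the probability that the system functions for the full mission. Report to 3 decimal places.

R(U1) = exp(−0.0000049 × 2500) = 0.98782
R(U2) = exp(−0.000079 × 2500) = 0.82078
R(U3) = exp(−0.000054 × 2500) = 0.87372
Series (U1 and U2): 0.98782 × 0.82078 = 0.81078
Parallel ([0.81078] and U3): 1 − (1 − 0.81078)(1 − 0.87372) = 0.976

0.976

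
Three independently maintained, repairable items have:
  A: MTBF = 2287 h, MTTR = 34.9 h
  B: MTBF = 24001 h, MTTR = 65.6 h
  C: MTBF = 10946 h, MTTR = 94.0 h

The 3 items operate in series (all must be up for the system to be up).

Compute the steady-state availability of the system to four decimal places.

A(A) = MTBF/(MTBF+MTTR) = 2287/(2287+34.9) = 0.984969
A(B) = MTBF/(MTBF+MTTR) = 24001/(24001+65.6) = 0.997274
A(C) = MTBF/(MTBF+MTTR) = 10946/(10946+94.0) = 0.991486
Series availability: 0.984969 × 0.997274 × 0.991486 = 0.9739

0.9739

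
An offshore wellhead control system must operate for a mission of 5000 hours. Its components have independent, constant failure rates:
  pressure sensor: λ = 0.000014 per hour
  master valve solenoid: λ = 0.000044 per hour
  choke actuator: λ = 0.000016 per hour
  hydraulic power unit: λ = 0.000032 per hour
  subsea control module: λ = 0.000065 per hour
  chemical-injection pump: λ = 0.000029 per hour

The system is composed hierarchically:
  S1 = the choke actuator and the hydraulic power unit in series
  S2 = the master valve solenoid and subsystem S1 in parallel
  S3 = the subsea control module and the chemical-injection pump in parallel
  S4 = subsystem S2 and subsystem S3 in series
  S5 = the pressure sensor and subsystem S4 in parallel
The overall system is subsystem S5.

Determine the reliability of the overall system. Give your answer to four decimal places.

0.9947

R(pressure sensor) = exp(−0.000014 × 5000) = 0.932394
R(master valve solenoid) = exp(−0.000044 × 5000) = 0.802519
R(choke actuator) = exp(−0.000016 × 5000) = 0.923116
R(hydraulic power unit) = exp(−0.000032 × 5000) = 0.852144
R(subsea control module) = exp(−0.000065 × 5000) = 0.722527
R(chemical-injection pump) = exp(−0.000029 × 5000) = 0.865022
Series (choke actuator and hydraulic power unit): 0.923116 × 0.852144 = 0.786628
Parallel (master valve solenoid and [0.786628]): 1 − (1 − 0.802519)(1 − 0.786628) = 0.957863
Parallel (subsea control module and chemical-injection pump): 1 − (1 − 0.722527)(1 − 0.865022) = 0.962547
Series ([0.957863] and [0.962547]): 0.957863 × 0.962547 = 0.921988
Parallel (pressure sensor and [0.921988]): 1 − (1 − 0.932394)(1 − 0.921988) = 0.9947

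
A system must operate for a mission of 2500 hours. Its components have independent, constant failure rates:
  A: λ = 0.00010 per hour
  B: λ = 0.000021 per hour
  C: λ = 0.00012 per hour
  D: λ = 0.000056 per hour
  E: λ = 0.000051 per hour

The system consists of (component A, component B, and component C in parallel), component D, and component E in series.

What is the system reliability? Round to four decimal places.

R(A) = exp(−0.00010 × 2500) = 0.778801
R(B) = exp(−0.000021 × 2500) = 0.948854
R(C) = exp(−0.00012 × 2500) = 0.740818
R(D) = exp(−0.000056 × 2500) = 0.869358
R(E) = exp(−0.000051 × 2500) = 0.880293
Parallel (A, B, and C): 1 − (1 − 0.778801)(1 − 0.948854)(1 − 0.740818) = 0.997068
Series ([0.997068], D, and E): 0.997068 × 0.869358 × 0.880293 = 0.7630

0.7630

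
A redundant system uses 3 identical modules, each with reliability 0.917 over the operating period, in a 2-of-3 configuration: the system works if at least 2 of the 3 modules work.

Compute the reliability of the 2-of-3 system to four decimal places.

R = Σ_{i=2}^{3} C(3,i) p^i (1−p)^{3−i} with p = 0.917
C(3,2)·0.917^2·0.083^1 = 0.209381
C(3,3)·0.917^3·0.083^0 = 0.771095
Sum = 0.9805

0.9805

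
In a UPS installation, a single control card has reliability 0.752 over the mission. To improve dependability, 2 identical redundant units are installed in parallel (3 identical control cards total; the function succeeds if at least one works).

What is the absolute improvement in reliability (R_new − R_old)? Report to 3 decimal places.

0.233

R_before = 0.752
R_after = 1 − (1 − 0.752)^3 = 0.985
ΔR = 0.985 − 0.752 = 0.233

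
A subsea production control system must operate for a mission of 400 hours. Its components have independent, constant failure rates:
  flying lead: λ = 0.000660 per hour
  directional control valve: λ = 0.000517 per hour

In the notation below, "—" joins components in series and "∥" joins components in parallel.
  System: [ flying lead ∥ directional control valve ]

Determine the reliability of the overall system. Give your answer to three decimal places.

0.957

R(flying lead) = exp(−0.000660 × 400) = 0.76797
R(directional control valve) = exp(−0.000517 × 400) = 0.81318
Parallel (flying lead and directional control valve): 1 − (1 − 0.76797)(1 − 0.81318) = 0.957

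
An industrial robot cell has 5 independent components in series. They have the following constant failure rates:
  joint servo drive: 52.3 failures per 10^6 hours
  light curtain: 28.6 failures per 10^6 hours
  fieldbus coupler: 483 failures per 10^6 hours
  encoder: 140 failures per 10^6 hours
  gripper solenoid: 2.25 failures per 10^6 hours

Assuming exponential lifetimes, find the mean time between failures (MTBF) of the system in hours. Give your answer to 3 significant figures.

1420

Series of exponential components: λ_sys = Σ λ_i
λ_sys = 0.0000523 + 0.0000286 + 0.000483 + 0.000140 + 0.00000225 = 7.0615e-04 /h
MTBF = 1 / λ_sys = 1420 h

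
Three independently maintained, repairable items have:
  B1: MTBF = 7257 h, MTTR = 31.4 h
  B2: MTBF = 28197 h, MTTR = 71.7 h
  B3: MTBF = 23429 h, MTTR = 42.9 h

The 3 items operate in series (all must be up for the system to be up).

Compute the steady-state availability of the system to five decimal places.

0.99135

A(B1) = MTBF/(MTBF+MTTR) = 7257/(7257+31.4) = 0.995692
A(B2) = MTBF/(MTBF+MTTR) = 28197/(28197+71.7) = 0.997464
A(B3) = MTBF/(MTBF+MTTR) = 23429/(23429+42.9) = 0.998172
Series availability: 0.995692 × 0.997464 × 0.998172 = 0.99135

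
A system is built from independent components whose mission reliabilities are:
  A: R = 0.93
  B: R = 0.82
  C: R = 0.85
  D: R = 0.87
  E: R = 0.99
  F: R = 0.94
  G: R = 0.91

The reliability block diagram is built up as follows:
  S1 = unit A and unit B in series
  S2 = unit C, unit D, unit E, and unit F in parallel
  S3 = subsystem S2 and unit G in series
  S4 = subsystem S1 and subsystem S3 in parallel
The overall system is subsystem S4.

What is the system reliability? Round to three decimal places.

Series (A and B): 0.93000 × 0.82000 = 0.76260
Parallel (C, D, E, and F): 1 − (1 − 0.85000)(1 − 0.87000)(1 − 0.99000)(1 − 0.94000) = 0.99999
Series ([0.99999] and G): 0.99999 × 0.91000 = 0.90999
Parallel ([0.76260] and [0.90999]): 1 − (1 − 0.76260)(1 − 0.90999) = 0.979

0.979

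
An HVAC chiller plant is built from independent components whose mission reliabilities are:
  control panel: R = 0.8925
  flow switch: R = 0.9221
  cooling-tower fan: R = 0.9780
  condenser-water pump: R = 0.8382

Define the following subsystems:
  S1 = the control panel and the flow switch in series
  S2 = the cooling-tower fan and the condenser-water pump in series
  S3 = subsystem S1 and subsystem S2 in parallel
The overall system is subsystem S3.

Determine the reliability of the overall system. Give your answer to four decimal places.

0.9681

Series (control panel and flow switch): 0.892500 × 0.922100 = 0.822974
Series (cooling-tower fan and condenser-water pump): 0.978000 × 0.838200 = 0.819760
Parallel ([0.822974] and [0.819760]): 1 − (1 − 0.822974)(1 − 0.819760) = 0.9681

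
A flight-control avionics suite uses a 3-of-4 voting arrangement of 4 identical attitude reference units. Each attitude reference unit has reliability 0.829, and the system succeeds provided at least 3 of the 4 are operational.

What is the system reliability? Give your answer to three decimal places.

0.862

R = Σ_{i=3}^{4} C(4,i) p^i (1−p)^{4−i} with p = 0.829
C(4,3)·0.829^3·0.171^1 = 0.38969
C(4,4)·0.829^4·0.171^0 = 0.47230
Sum = 0.862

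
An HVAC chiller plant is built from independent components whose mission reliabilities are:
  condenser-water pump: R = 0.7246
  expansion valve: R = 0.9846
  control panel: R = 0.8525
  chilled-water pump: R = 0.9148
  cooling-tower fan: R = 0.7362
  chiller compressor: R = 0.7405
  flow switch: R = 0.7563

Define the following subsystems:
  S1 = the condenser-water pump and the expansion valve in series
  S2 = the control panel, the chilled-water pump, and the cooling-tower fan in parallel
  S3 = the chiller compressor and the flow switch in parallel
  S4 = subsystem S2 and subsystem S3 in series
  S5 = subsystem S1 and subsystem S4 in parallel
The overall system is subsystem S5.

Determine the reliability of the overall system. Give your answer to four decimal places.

0.9810

Series (condenser-water pump and expansion valve): 0.724600 × 0.984600 = 0.713441
Parallel (control panel, chilled-water pump, and cooling-tower fan): 1 − (1 − 0.852500)(1 − 0.914800)(1 − 0.736200) = 0.996685
Parallel (chiller compressor and flow switch): 1 − (1 − 0.740500)(1 − 0.756300) = 0.936760
Series ([0.996685] and [0.936760]): 0.996685 × 0.936760 = 0.933655
Parallel ([0.713441] and [0.933655]): 1 − (1 − 0.713441)(1 − 0.933655) = 0.9810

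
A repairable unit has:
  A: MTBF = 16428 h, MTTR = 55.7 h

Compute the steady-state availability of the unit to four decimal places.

0.9966

A(A) = MTBF/(MTBF+MTTR) = 16428/(16428+55.7) = 0.9966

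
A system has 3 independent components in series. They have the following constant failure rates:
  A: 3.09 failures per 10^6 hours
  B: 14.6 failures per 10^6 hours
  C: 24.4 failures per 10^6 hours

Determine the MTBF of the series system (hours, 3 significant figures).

Series of exponential components: λ_sys = Σ λ_i
λ_sys = 0.00000309 + 0.0000146 + 0.0000244 = 4.2090e-05 /h
MTBF = 1 / λ_sys = 23800 h

23800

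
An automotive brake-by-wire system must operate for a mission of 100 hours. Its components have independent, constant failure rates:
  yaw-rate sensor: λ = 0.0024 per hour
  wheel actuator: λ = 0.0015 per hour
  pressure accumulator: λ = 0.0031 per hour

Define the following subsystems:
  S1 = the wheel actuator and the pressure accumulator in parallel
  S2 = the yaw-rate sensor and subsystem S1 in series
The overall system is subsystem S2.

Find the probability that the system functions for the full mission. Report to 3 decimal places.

0.757

R(yaw-rate sensor) = exp(−0.0024 × 100) = 0.78663
R(wheel actuator) = exp(−0.0015 × 100) = 0.86071
R(pressure accumulator) = exp(−0.0031 × 100) = 0.73345
Parallel (wheel actuator and pressure accumulator): 1 − (1 − 0.86071)(1 − 0.73345) = 0.96287
Series (yaw-rate sensor and [0.96287]): 0.78663 × 0.96287 = 0.757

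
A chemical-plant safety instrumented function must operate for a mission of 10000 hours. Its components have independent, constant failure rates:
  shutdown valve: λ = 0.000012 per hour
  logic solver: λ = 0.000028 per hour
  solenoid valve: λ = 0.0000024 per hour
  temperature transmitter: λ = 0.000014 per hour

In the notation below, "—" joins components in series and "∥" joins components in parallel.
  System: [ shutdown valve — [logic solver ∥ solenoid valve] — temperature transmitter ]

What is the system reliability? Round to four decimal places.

R(shutdown valve) = exp(−0.000012 × 10000) = 0.886920
R(logic solver) = exp(−0.000028 × 10000) = 0.755784
R(solenoid valve) = exp(−0.0000024 × 10000) = 0.976286
R(temperature transmitter) = exp(−0.000014 × 10000) = 0.869358
Parallel (logic solver and solenoid valve): 1 − (1 − 0.755784)(1 − 0.976286) = 0.994209
Series (shutdown valve, [0.994209], and temperature transmitter): 0.886920 × 0.994209 × 0.869358 = 0.7666

0.7666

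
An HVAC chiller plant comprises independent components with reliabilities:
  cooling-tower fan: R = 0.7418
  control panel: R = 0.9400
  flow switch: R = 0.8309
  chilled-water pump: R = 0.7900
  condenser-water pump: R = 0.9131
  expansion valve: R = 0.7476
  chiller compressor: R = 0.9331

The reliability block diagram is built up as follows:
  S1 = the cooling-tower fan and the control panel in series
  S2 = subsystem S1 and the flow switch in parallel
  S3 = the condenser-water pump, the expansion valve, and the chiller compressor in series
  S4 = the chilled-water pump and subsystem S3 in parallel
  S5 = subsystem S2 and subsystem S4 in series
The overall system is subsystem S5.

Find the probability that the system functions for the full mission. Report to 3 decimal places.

0.876

Series (cooling-tower fan and control panel): 0.74180 × 0.94000 = 0.69729
Parallel ([0.69729] and flow switch): 1 − (1 − 0.69729)(1 − 0.83090) = 0.94881
Series (condenser-water pump, expansion valve, and chiller compressor): 0.91310 × 0.74760 × 0.93310 = 0.63697
Parallel (chilled-water pump and [0.63697]): 1 − (1 − 0.79000)(1 − 0.63697) = 0.92376
Series ([0.94881] and [0.92376]): 0.94881 × 0.92376 = 0.876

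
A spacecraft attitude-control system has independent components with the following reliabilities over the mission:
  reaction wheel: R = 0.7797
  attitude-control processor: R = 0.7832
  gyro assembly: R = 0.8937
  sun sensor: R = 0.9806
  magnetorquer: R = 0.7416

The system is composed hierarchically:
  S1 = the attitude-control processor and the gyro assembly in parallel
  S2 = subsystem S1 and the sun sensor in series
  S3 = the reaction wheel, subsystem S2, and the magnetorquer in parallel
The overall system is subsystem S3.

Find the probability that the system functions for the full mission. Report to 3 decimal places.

Parallel (attitude-control processor and gyro assembly): 1 − (1 − 0.78320)(1 − 0.89370) = 0.97695
Series ([0.97695] and sun sensor): 0.97695 × 0.98060 = 0.95800
Parallel (reaction wheel, [0.95800], and magnetorquer): 1 − (1 − 0.77970)(1 − 0.95800)(1 − 0.74160) = 0.998

0.998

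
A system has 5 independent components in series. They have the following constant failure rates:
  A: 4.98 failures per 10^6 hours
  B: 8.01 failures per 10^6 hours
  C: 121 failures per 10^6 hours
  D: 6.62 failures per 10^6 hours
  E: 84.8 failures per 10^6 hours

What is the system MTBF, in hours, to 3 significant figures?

4440

Series of exponential components: λ_sys = Σ λ_i
λ_sys = 0.00000498 + 0.00000801 + 0.000121 + 0.00000662 + 0.0000848 = 2.2541e-04 /h
MTBF = 1 / λ_sys = 4440 h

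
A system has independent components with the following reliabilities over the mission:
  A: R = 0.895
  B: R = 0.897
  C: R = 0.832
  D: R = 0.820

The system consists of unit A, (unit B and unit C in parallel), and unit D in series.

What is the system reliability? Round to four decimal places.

Parallel (B and C): 1 − (1 − 0.897000)(1 − 0.832000) = 0.982696
Series (A, [0.982696], and D): 0.895000 × 0.982696 × 0.820000 = 0.7212

0.7212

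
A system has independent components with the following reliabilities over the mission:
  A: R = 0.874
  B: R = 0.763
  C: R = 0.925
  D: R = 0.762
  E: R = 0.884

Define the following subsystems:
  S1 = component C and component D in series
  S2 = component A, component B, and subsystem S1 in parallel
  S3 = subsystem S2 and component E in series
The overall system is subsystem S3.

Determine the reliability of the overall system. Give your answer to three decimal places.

Series (C and D): 0.92500 × 0.76200 = 0.70485
Parallel (A, B, and [0.70485]): 1 − (1 − 0.87400)(1 − 0.76300)(1 − 0.70485) = 0.99119
Series ([0.99119] and E): 0.99119 × 0.88400 = 0.876

0.876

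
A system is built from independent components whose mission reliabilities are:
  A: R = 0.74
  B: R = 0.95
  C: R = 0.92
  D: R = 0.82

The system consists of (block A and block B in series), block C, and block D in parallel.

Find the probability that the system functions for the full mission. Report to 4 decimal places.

0.9957

Series (A and B): 0.740000 × 0.950000 = 0.703000
Parallel ([0.703000], C, and D): 1 − (1 − 0.703000)(1 − 0.920000)(1 − 0.820000) = 0.9957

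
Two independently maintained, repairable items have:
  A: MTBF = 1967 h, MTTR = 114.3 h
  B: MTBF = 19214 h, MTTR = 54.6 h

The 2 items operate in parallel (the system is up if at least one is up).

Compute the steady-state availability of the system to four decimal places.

0.9998

A(A) = MTBF/(MTBF+MTTR) = 1967/(1967+114.3) = 0.945082
A(B) = MTBF/(MTBF+MTTR) = 19214/(19214+54.6) = 0.997166
Parallel availability: 1 − (1 − 0.945082)(1 − 0.997166) = 0.9998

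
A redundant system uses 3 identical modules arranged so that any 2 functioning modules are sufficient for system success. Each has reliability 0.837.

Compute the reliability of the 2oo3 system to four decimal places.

0.9290

R = Σ_{i=2}^{3} C(3,i) p^i (1−p)^{3−i} with p = 0.837
C(3,2)·0.837^2·0.163^1 = 0.342578
C(3,3)·0.837^3·0.163^0 = 0.586376
Sum = 0.9290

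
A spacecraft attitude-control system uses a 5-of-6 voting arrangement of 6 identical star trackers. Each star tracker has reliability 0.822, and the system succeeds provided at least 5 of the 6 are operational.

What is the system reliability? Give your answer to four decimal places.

R = Σ_{i=5}^{6} C(6,i) p^i (1−p)^{6−i} with p = 0.822
C(6,5)·0.822^5·0.178^1 = 0.400802
C(6,6)·0.822^6·0.178^0 = 0.308483
Sum = 0.7093

0.7093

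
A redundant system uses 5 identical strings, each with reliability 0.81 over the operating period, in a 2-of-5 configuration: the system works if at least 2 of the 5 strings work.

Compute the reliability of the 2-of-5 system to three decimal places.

R = Σ_{i=2}^{5} C(5,i) p^i (1−p)^{5−i} with p = 0.81
C(5,2)·0.81^2·0.19^3 = 0.04500
C(5,3)·0.81^3·0.19^2 = 0.19185
C(5,4)·0.81^4·0.19^1 = 0.40894
C(5,5)·0.81^5·0.19^0 = 0.34868
Sum = 0.994

0.994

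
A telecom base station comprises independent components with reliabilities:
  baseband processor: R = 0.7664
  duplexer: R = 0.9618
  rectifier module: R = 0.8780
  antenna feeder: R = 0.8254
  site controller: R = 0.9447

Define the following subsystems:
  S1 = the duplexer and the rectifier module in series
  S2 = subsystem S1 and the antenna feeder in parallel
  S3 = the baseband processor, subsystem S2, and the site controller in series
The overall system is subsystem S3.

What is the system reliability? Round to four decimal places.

0.7044

Series (duplexer and rectifier module): 0.961800 × 0.878000 = 0.844460
Parallel ([0.844460] and antenna feeder): 1 − (1 − 0.844460)(1 − 0.825400) = 0.972843
Series (baseband processor, [0.972843], and site controller): 0.766400 × 0.972843 × 0.944700 = 0.7044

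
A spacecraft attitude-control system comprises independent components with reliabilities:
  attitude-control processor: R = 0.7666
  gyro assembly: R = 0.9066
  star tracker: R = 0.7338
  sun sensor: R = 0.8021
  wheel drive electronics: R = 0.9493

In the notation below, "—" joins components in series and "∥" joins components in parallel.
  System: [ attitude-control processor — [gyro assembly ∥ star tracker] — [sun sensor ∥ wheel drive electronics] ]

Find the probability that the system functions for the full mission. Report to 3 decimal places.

0.740

Parallel (gyro assembly and star tracker): 1 − (1 − 0.90660)(1 − 0.73380) = 0.97514
Parallel (sun sensor and wheel drive electronics): 1 − (1 − 0.80210)(1 − 0.94930) = 0.98997
Series (attitude-control processor, [0.97514], and [0.98997]): 0.76660 × 0.97514 × 0.98997 = 0.740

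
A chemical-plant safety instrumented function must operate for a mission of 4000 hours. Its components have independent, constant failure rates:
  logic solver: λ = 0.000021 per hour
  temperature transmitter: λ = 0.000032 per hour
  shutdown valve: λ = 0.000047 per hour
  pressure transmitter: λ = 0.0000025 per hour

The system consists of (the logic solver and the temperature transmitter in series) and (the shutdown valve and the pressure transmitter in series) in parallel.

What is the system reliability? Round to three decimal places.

R(logic solver) = exp(−0.000021 × 4000) = 0.91943
R(temperature transmitter) = exp(−0.000032 × 4000) = 0.87985
R(shutdown valve) = exp(−0.000047 × 4000) = 0.82861
R(pressure transmitter) = exp(−0.0000025 × 4000) = 0.99005
Series (logic solver and temperature transmitter): 0.91943 × 0.87985 = 0.80896
Series (shutdown valve and pressure transmitter): 0.82861 × 0.99005 = 0.82037
Parallel ([0.80896] and [0.82037]): 1 − (1 − 0.80896)(1 − 0.82037) = 0.966

0.966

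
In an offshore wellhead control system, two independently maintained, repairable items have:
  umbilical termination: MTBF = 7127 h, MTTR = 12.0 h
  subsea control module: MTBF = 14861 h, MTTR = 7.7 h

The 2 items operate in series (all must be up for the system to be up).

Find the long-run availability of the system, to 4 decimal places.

A(umbilical termination) = MTBF/(MTBF+MTTR) = 7127/(7127+12.0) = 0.998319
A(subsea control module) = MTBF/(MTBF+MTTR) = 14861/(14861+7.7) = 0.999482
Series availability: 0.998319 × 0.999482 = 0.9978

0.9978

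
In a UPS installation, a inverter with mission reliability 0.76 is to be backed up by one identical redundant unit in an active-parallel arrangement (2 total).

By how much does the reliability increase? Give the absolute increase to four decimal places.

R_before = 0.76
R_after = 1 − (1 − 0.76)^2 = 0.9424
ΔR = 0.9424 − 0.76 = 0.1824

0.1824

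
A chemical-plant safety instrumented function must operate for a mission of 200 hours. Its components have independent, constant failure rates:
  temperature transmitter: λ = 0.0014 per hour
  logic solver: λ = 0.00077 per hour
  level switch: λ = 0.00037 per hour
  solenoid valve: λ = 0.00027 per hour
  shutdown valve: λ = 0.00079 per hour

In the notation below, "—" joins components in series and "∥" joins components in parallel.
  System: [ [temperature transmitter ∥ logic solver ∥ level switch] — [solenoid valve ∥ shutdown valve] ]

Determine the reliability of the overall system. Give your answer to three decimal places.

R(temperature transmitter) = exp(−0.0014 × 200) = 0.75578
R(logic solver) = exp(−0.00077 × 200) = 0.85727
R(level switch) = exp(−0.00037 × 200) = 0.92867
R(solenoid valve) = exp(−0.00027 × 200) = 0.94743
R(shutdown valve) = exp(−0.00079 × 200) = 0.85385
Parallel (temperature transmitter, logic solver, and level switch): 1 − (1 − 0.75578)(1 − 0.85727)(1 − 0.92867) = 0.99751
Parallel (solenoid valve and shutdown valve): 1 − (1 − 0.94743)(1 − 0.85385) = 0.99232
Series ([0.99751] and [0.99232]): 0.99751 × 0.99232 = 0.990

0.990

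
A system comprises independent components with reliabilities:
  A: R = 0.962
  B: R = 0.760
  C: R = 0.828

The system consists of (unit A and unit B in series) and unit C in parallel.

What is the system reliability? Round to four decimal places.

0.9538

Series (A and B): 0.962000 × 0.760000 = 0.731120
Parallel ([0.731120] and C): 1 − (1 − 0.731120)(1 − 0.828000) = 0.9538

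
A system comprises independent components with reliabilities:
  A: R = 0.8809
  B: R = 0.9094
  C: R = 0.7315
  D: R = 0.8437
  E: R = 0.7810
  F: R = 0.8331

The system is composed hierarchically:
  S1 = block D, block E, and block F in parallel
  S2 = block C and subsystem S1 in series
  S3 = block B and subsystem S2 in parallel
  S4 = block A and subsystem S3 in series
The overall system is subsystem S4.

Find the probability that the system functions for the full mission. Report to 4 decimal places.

Parallel (D, E, and F): 1 − (1 − 0.843700)(1 − 0.781000)(1 − 0.833100) = 0.994287
Series (C and [0.994287]): 0.731500 × 0.994287 = 0.727321
Parallel (B and [0.727321]): 1 − (1 − 0.909400)(1 − 0.727321) = 0.975295
Series (A and [0.975295]): 0.880900 × 0.975295 = 0.8591

0.8591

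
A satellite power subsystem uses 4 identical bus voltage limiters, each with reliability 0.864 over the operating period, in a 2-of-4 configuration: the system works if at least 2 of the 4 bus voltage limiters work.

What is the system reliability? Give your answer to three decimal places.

0.991

R = Σ_{i=2}^{4} C(4,i) p^i (1−p)^{4−i} with p = 0.864
C(4,2)·0.864^2·0.136^2 = 0.08284
C(4,3)·0.864^3·0.136^1 = 0.35087
C(4,4)·0.864^4·0.136^0 = 0.55726
Sum = 0.991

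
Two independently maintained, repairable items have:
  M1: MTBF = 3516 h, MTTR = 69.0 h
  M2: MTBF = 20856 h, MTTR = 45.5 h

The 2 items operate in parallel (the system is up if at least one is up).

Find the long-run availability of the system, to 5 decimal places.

A(M1) = MTBF/(MTBF+MTTR) = 3516/(3516+69.0) = 0.980753
A(M2) = MTBF/(MTBF+MTTR) = 20856/(20856+45.5) = 0.997823
Parallel availability: 1 − (1 − 0.980753)(1 − 0.997823) = 0.99996

0.99996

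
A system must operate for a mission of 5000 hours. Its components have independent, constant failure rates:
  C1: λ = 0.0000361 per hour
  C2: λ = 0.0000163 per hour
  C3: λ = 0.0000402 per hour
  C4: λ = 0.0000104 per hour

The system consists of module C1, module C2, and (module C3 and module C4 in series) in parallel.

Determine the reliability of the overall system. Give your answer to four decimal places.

R(C1) = exp(−0.0000361 × 5000) = 0.834853
R(C2) = exp(−0.0000163 × 5000) = 0.921733
R(C3) = exp(−0.0000402 × 5000) = 0.817912
R(C4) = exp(−0.0000104 × 5000) = 0.949329
Series (C3 and C4): 0.817912 × 0.949329 = 0.776468
Parallel (C1, C2, and [0.776468]): 1 − (1 − 0.834853)(1 − 0.921733)(1 − 0.776468) = 0.9971

0.9971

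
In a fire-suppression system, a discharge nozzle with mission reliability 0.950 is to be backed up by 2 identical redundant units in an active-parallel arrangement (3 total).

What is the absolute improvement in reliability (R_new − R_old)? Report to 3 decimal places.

0.050

R_before = 0.950
R_after = 1 − (1 − 0.950)^3 = 1.000
ΔR = 1.000 − 0.950 = 0.050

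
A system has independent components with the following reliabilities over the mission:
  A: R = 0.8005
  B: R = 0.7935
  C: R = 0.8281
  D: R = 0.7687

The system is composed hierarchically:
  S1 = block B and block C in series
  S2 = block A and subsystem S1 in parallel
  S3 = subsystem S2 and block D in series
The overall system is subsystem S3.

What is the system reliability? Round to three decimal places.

Series (B and C): 0.79350 × 0.82810 = 0.65710
Parallel (A and [0.65710]): 1 − (1 − 0.80050)(1 − 0.65710) = 0.93159
Series ([0.93159] and D): 0.93159 × 0.76870 = 0.716

0.716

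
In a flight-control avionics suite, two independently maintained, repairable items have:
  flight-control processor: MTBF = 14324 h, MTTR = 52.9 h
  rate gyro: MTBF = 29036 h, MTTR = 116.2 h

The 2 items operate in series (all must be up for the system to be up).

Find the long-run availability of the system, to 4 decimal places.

0.9923

A(flight-control processor) = MTBF/(MTBF+MTTR) = 14324/(14324+52.9) = 0.996320
A(rate gyro) = MTBF/(MTBF+MTTR) = 29036/(29036+116.2) = 0.996014
Series availability: 0.996320 × 0.996014 = 0.9923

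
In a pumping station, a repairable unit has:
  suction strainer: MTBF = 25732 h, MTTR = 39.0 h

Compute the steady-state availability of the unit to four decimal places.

0.9985

A(suction strainer) = MTBF/(MTBF+MTTR) = 25732/(25732+39.0) = 0.9985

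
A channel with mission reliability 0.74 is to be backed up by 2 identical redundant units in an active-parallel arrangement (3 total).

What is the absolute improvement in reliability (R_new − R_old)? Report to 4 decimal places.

0.2424

R_before = 0.74
R_after = 1 − (1 − 0.74)^3 = 0.9824
ΔR = 0.9824 − 0.74 = 0.2424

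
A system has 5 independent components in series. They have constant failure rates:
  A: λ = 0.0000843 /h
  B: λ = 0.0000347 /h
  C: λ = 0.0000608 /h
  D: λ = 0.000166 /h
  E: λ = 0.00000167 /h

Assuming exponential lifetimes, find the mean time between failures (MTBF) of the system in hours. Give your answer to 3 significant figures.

2880

Series of exponential components: λ_sys = Σ λ_i
λ_sys = 0.0000843 + 0.0000347 + 0.0000608 + 0.000166 + 0.00000167 = 3.4747e-04 /h
MTBF = 1 / λ_sys = 2880 h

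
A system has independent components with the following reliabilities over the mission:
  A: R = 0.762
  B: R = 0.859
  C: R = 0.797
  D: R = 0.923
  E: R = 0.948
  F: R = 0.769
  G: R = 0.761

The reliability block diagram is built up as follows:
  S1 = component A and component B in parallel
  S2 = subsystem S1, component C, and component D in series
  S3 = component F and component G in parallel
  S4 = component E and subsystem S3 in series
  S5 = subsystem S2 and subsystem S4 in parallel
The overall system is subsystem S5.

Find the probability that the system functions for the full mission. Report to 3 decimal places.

Parallel (A and B): 1 − (1 − 0.76200)(1 − 0.85900) = 0.96644
Series ([0.96644], C, and D): 0.96644 × 0.79700 × 0.92300 = 0.71094
Parallel (F and G): 1 − (1 − 0.76900)(1 − 0.76100) = 0.94479
Series (E and [0.94479]): 0.94800 × 0.94479 = 0.89566
Parallel ([0.71094] and [0.89566]): 1 − (1 − 0.71094)(1 − 0.89566) = 0.970

0.970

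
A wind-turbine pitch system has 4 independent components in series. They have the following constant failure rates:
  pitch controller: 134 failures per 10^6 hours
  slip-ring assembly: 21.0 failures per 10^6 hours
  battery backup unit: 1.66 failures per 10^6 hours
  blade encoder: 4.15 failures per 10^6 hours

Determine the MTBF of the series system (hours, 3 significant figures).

Series of exponential components: λ_sys = Σ λ_i
λ_sys = 0.000134 + 0.0000210 + 0.00000166 + 0.00000415 = 1.6081e-04 /h
MTBF = 1 / λ_sys = 6220 h

6220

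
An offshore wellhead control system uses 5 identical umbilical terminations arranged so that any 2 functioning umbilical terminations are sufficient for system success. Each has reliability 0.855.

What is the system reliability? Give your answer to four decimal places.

0.9980

R = Σ_{i=2}^{5} C(5,i) p^i (1−p)^{5−i} with p = 0.855
C(5,2)·0.855^2·0.145^3 = 0.022286
C(5,3)·0.855^3·0.145^2 = 0.131412
C(5,4)·0.855^4·0.145^1 = 0.387438
C(5,5)·0.855^5·0.145^0 = 0.456910
Sum = 0.9980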